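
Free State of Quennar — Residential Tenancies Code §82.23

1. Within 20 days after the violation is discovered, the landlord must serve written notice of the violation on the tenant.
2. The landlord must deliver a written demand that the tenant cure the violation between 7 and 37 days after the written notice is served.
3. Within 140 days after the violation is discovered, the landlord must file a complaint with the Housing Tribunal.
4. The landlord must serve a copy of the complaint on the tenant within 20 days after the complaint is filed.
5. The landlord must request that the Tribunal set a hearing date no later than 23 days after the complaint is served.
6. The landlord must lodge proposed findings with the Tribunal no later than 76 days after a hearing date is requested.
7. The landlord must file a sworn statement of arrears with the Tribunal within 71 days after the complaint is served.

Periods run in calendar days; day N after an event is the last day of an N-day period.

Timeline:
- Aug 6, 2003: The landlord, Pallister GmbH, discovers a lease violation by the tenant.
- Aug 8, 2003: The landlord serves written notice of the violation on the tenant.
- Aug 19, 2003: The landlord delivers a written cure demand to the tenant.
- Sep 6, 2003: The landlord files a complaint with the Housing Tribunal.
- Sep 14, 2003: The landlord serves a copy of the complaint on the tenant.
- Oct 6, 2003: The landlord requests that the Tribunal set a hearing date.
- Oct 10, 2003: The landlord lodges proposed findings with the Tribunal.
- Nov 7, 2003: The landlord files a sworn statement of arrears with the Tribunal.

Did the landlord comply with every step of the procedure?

Step 1: 20 days after Aug 6, 2003 (when the violation is discovered) is Aug 26, 2003; Aug 8, 2003 is within that limit.
Step 2: the window is 7–37 days after Aug 8, 2003 (when the written notice is served), so Aug 15, 2003 through Sep 14, 2003; Aug 19, 2003 falls inside that range.
Step 3: 140 days after Aug 6, 2003 (when the violation is discovered) is Dec 24, 2003; done Sep 6, 2003 — timely.
Step 4: 20 days after Sep 6, 2003 (when the complaint is filed) is Sep 26, 2003; done Sep 14, 2003 — timely.
Step 5: 23 days after Sep 14, 2003 (when the complaint is served) is Oct 7, 2003; done Oct 6, 2003 — timely.
Step 6: 76 days after Oct 6, 2003 (when a hearing date is requested) is Dec 21, 2003; done Oct 10, 2003 — timely.
Step 7: 71 days after Sep 14, 2003 (when the complaint is served) is Nov 24, 2003; done Nov 7, 2003 — timely.

Yes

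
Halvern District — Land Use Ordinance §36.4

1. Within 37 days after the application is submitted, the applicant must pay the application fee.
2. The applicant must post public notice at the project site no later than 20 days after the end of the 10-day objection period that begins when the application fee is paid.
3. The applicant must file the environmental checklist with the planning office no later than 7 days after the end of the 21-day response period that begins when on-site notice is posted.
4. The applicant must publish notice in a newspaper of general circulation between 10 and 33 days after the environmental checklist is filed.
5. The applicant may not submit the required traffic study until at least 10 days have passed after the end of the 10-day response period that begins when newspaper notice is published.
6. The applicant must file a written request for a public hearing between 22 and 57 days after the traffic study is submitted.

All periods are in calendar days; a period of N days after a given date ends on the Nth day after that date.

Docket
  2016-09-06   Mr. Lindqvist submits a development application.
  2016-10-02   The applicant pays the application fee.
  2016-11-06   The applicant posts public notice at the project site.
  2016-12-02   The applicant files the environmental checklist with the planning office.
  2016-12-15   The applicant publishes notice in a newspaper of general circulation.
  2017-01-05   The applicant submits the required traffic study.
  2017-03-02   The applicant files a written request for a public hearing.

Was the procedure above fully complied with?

No

Step 1 — counting 37 days from 2016-09-06 (when the application is submitted) gives a deadline of 2016-10-13; done 2016-10-02 — timely.
Step 2 — counting 20 days from 2016-10-12 (end of the 10-day objection period, which began when the application fee is paid on 2016-10-02) gives a deadline of 2016-11-01; 2016-11-06 misses that deadline by 5 days.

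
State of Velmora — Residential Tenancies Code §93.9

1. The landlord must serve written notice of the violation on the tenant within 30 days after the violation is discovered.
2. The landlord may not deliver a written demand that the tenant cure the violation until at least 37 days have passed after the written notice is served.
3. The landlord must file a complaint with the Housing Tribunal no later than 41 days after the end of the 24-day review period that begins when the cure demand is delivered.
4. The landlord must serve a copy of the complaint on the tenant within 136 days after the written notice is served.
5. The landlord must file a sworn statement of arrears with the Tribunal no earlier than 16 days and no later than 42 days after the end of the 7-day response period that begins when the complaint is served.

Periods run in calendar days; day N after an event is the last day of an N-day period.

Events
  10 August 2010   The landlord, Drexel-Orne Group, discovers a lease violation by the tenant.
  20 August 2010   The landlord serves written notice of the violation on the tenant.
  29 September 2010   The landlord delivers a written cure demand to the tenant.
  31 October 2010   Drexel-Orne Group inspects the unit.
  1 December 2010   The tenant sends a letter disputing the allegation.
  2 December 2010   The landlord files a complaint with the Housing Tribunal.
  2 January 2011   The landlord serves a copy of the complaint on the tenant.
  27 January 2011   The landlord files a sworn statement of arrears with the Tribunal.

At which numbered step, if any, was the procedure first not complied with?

None — every step was satisfied

Step 1: 30 days after 10 August 2010 (when the violation is discovered) is 9 September 2010; done 20 August 2010 — timely.
Step 2: the earliest permitted date is 37 days after 20 August 2010 (when the written notice is served), i.e. 26 September 2010; done 29 September 2010, after the minimum wait.
Step 3: 41 days after 23 October 2010 (end of the 24-day review period, which began when the cure demand is delivered on 29 September 2010) is 3 December 2010; 2 December 2010 is within that limit.
Step 4: 136 days after 20 August 2010 (when the written notice is served) is 3 January 2011; done 2 January 2011 — timely.
Step 5: the window is 16–42 days after 9 January 2011 (end of the 7-day response period, which began when the complaint is served on 2 January 2011), so 25 January 2011 through 20 February 2011; done 27 January 2011 — within the window.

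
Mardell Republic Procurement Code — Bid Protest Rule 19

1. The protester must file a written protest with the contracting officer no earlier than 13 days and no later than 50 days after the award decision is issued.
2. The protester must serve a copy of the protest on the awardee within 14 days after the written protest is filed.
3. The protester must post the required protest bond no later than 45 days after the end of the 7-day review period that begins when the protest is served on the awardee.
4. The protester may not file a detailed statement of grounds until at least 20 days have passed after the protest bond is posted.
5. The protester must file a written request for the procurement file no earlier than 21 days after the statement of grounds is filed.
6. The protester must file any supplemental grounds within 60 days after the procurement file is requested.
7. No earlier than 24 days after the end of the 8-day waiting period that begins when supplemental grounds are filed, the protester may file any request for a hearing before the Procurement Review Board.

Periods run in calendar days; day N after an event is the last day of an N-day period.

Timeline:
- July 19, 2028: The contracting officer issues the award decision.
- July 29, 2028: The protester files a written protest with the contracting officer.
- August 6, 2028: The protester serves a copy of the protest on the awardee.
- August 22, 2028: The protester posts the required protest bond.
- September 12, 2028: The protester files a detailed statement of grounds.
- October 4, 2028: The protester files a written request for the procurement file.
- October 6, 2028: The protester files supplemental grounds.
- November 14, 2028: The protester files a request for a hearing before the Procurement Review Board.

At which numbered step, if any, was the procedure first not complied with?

Step 1

Step 1: the window is 13–50 days after July 19, 2028 (when the award decision is issued), so August 1, 2028 through September 7, 2028; done July 29, 2028 — 3 days before the window opened.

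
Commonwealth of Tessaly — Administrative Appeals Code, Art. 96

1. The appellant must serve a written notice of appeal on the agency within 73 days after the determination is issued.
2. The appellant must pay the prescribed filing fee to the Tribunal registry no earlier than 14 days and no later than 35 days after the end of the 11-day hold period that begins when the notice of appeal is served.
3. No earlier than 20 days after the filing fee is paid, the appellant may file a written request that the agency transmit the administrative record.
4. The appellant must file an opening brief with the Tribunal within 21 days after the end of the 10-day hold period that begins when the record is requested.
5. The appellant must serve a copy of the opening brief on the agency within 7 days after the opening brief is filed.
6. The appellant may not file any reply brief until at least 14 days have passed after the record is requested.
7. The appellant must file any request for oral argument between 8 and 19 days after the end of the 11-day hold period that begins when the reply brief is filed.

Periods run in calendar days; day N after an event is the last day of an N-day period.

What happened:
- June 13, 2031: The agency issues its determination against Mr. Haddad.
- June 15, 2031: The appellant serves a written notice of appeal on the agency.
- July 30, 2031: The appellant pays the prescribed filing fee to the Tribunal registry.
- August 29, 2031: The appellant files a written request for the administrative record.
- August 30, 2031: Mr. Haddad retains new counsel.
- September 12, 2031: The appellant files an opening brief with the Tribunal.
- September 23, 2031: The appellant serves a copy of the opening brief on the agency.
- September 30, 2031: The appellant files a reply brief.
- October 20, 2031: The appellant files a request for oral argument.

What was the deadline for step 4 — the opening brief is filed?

September 29, 2031

The record is requested on August 29, 2031; the 10-day hold period therefore ends September 8, 2031, and step 4 runs from that date. 21 days after September 8, 2031 is September 29, 2031.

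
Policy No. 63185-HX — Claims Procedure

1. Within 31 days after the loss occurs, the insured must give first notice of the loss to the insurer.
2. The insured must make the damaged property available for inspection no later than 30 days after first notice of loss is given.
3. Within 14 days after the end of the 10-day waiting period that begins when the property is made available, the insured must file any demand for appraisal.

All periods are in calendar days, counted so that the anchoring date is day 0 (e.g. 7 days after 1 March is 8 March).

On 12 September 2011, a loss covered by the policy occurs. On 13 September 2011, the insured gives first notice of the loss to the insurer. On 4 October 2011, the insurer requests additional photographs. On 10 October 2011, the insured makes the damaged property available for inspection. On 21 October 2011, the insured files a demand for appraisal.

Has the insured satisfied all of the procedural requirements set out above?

Yes

Step 1 — counting 31 days from 12 September 2011 (when the loss occurs) gives a deadline of 13 October 2011; completed 13 September 2011, before the deadline.
Step 2 — counting 30 days from 13 September 2011 (when first notice of loss is given) gives a deadline of 13 October 2011; done 10 October 2011 — timely.
Step 3 — counting 14 days from 20 October 2011 (end of the 10-day waiting period, which began when the property is made available on 10 October 2011) gives a deadline of 3 November 2011; completed 21 October 2011, before the deadline.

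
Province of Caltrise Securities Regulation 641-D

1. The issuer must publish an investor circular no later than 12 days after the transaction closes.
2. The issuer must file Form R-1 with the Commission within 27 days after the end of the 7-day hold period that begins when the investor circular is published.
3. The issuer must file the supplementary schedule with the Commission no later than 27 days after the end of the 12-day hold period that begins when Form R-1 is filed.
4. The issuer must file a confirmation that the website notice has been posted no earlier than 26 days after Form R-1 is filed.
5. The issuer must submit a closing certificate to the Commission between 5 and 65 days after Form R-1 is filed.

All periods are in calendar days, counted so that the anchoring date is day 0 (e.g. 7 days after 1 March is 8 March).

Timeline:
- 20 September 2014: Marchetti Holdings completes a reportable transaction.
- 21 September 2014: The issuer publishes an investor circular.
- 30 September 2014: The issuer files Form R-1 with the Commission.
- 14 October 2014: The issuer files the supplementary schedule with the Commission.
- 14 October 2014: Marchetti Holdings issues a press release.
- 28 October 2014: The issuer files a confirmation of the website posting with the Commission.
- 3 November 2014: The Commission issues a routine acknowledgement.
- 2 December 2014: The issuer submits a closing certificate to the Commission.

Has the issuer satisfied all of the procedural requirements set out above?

(1) due by 20 September 2014 + 12 days = 2 October 2014; completed 21 September 2014, before the deadline.
(2) due by 28 September 2014 + 27 days = 25 October 2014; done 30 September 2014 — timely.
(3) due by 12 October 2014 + 27 days = 8 November 2014; completed 14 October 2014, before the deadline.
(4) permitted from 30 September 2014 + 26 days = 26 October 2014 onward; done 28 October 2014, after the minimum wait.
(5) the permitted window runs from 30 September 2014 + 5 = 5 October 2014 to 30 September 2014 + 65 = 4 December 2014; 2 December 2014 falls inside that range.

Yes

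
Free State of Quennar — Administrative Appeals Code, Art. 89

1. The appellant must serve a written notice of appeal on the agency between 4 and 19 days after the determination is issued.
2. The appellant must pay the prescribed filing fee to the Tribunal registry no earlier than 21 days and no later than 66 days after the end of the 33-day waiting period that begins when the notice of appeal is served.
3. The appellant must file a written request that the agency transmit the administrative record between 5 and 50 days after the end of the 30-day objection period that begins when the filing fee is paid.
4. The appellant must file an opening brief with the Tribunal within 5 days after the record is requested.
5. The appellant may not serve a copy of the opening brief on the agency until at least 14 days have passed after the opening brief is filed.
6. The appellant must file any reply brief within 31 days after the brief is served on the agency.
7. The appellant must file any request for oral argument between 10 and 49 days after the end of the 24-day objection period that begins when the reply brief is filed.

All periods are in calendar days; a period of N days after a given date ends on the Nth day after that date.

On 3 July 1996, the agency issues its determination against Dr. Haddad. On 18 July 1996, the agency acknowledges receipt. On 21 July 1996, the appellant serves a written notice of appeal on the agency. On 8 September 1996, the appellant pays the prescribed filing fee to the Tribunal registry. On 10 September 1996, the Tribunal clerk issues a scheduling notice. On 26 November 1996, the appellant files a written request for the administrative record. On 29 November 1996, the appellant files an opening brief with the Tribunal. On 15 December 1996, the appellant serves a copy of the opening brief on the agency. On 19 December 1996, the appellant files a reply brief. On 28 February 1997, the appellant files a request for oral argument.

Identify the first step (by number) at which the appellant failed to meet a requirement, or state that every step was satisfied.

(1) the permitted window runs from 3 July 1996 + 4 = 7 July 1996 to 3 July 1996 + 19 = 22 July 1996; 21 July 1996 falls inside that range.
(2) the permitted window runs from 23 August 1996 + 21 = 13 September 1996 to 23 August 1996 + 66 = 28 October 1996; done 8 September 1996 — 5 days before the window opened.

Step 2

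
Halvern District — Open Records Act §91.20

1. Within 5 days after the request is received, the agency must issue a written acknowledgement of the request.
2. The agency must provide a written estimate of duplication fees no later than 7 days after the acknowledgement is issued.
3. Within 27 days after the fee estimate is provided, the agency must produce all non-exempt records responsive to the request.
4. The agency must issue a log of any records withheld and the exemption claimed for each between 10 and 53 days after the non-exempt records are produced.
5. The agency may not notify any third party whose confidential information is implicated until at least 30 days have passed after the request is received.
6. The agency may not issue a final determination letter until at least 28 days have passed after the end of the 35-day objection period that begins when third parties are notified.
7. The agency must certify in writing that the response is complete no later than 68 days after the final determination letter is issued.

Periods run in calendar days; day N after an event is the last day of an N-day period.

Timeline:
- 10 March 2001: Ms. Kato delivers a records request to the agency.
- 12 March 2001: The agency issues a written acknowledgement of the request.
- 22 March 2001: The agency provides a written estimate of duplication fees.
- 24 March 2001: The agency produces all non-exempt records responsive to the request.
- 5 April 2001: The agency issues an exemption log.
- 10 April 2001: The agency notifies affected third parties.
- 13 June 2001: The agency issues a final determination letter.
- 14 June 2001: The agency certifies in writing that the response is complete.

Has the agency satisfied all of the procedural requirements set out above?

No

Step 1: 5 days after 10 March 2001 (when the request is received) is 15 March 2001; completed 12 March 2001, before the deadline.
Step 2: 7 days after 12 March 2001 (when the acknowledgement is issued) is 19 March 2001; done 22 March 2001 — 3 days late.
The procedure was therefore not followed at step 2.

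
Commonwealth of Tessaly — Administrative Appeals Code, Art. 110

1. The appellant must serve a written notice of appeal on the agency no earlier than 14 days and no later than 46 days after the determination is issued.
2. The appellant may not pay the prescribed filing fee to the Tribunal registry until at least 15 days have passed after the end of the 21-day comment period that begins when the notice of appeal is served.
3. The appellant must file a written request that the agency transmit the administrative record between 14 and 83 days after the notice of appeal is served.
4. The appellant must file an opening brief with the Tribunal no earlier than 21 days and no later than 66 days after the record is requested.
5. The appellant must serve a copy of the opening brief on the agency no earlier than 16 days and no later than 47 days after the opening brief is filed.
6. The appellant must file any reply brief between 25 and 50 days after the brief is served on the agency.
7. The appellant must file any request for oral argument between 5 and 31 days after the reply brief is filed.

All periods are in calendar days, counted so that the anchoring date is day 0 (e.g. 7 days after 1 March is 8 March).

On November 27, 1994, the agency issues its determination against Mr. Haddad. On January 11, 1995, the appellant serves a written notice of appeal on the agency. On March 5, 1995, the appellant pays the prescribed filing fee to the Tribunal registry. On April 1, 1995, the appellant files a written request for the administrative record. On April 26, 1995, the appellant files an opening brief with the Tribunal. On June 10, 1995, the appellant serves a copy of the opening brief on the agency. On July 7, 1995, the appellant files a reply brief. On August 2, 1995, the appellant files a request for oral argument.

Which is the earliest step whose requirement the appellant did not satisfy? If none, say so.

Step 1 — 14 and 46 days from November 27, 1994 (when the determination is issued) are December 11, 1994 and January 12, 1995 respectively; January 11, 1995 falls inside that range.
Step 2 — must wait 15 days from February 1, 1995 (end of the 21-day comment period, which began when the notice of appeal is served on January 11, 1995), so not before February 16, 1995; March 5, 1995 is on or after that date.
Step 3 — 14 and 83 days from January 11, 1995 (when the notice of appeal is served) are January 25, 1995 and April 4, 1995 respectively; done April 1, 1995 — within the window.
Step 4 — 21 and 66 days from April 1, 1995 (when the record is requested) are April 22, 1995 and June 6, 1995 respectively; April 26, 1995 falls inside that range.
Step 5 — 16 and 47 days from April 26, 1995 (when the opening brief is filed) are May 12, 1995 and June 12, 1995 respectively; done June 10, 1995 — within the window.
Step 6 — 25 and 50 days from June 10, 1995 (when the brief is served on the agency) are July 5, 1995 and July 30, 1995 respectively; done July 7, 1995 — within the window.
Step 7 — 5 and 31 days from July 7, 1995 (when the reply brief is filed) are July 12, 1995 and August 7, 1995 respectively; done August 2, 1995 — within the window.

None — every step was satisfied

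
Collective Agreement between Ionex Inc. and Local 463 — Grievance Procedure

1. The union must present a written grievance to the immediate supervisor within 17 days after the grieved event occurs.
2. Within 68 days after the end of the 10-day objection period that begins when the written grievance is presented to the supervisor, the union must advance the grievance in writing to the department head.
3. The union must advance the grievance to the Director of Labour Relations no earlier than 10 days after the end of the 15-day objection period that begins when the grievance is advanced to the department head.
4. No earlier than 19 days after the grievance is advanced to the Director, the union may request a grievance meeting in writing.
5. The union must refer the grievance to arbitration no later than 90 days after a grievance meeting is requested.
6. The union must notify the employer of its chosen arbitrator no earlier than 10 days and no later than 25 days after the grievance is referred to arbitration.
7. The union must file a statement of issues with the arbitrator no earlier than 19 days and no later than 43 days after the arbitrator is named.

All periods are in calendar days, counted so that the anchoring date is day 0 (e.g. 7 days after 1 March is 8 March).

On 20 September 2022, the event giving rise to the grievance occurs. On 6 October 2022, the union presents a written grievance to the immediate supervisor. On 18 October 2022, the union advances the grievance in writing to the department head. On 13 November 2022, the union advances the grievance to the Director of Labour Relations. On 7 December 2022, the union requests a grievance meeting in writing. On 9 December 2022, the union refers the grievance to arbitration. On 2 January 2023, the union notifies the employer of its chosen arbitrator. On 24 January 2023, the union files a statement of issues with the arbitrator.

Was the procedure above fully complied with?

Step 1 — counting 17 days from 20 September 2022 (when the grieved event occurs) gives a deadline of 7 October 2022; completed 6 October 2022, before the deadline.
Step 2 — counting 68 days from 16 October 2022 (end of the 10-day objection period, which began when the written grievance is presented to the supervisor on 6 October 2022) gives a deadline of 23 December 2022; 18 October 2022 is within that limit.
Step 3 — must wait 10 days from 2 November 2022 (end of the 15-day objection period, which began when the grievance is advanced to the department head on 18 October 2022), so not before 12 November 2022; 13 November 2022 is on or after that date.
Step 4 — must wait 19 days from 13 November 2022 (when the grievance is advanced to the Director), so not before 2 December 2022; 7 December 2022 is on or after that date.
Step 5 — counting 90 days from 7 December 2022 (when a grievance meeting is requested) gives a deadline of 7 March 2023; done 9 December 2022 — timely.
Step 6 — 10 and 25 days from 9 December 2022 (when the grievance is referred to arbitration) are 19 December 2022 and 3 January 2023 respectively; 2 January 2023 falls inside that range.
Step 7 — 19 and 43 days from 2 January 2023 (when the arbitrator is named) are 21 January 2023 and 14 February 2023 respectively; done 24 January 2023 — within the window.

Yes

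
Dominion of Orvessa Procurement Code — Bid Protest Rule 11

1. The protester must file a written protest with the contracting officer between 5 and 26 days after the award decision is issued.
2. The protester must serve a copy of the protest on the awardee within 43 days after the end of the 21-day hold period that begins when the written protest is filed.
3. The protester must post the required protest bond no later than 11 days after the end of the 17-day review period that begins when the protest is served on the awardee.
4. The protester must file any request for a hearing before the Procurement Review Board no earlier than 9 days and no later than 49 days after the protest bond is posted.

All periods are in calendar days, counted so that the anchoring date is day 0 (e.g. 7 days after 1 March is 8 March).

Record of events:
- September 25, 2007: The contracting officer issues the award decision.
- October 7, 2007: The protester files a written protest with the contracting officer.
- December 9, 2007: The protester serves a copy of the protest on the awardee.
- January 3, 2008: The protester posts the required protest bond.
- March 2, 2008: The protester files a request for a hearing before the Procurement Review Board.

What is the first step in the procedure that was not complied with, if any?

Step 4

Step 1: the window is 5–26 days after September 25, 2007 (when the award decision is issued), so September 30, 2007 through October 21, 2007; done October 7, 2007 — within the window.
Step 2: 43 days after October 28, 2007 (end of the 21-day hold period, which began when the written protest is filed on October 7, 2007) is December 10, 2007; December 9, 2007 is within that limit.
Step 3: 11 days after December 26, 2007 (end of the 17-day review period, which began when the protest is served on the awardee on December 9, 2007) is January 6, 2008; completed January 3, 2008, before the deadline.
Step 4: the window is 9–49 days after January 3, 2008 (when the protest bond is posted), so January 12, 2008 through February 21, 2008; done March 2, 2008 — 10 days after the window closed.
The analysis stops there.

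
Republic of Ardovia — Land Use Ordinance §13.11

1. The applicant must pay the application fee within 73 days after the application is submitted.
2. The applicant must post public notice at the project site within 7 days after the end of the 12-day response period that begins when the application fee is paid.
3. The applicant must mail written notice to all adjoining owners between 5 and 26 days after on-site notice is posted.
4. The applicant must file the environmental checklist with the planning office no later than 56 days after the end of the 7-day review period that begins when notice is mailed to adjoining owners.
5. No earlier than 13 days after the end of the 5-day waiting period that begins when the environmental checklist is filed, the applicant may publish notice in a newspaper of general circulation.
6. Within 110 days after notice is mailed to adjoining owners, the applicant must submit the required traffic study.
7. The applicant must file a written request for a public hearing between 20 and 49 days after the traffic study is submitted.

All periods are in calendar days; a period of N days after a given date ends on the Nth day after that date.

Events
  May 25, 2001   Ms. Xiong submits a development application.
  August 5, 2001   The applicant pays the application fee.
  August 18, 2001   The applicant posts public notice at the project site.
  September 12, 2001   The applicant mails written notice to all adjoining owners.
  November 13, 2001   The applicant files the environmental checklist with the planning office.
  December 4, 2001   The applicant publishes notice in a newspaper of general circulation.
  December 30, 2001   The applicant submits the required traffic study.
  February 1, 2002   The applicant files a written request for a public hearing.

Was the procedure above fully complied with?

Step 1 — counting 73 days from May 25, 2001 (when the application is submitted) gives a deadline of August 6, 2001; completed August 5, 2001, before the deadline.
Step 2 — counting 7 days from August 17, 2001 (end of the 12-day response period, which began when the application fee is paid on August 5, 2001) gives a deadline of August 24, 2001; done August 18, 2001 — timely.
Step 3 — 5 and 26 days from August 18, 2001 (when on-site notice is posted) are August 23, 2001 and September 13, 2001 respectively; done September 12, 2001 — within the window.
Step 4 — counting 56 days from September 19, 2001 (end of the 7-day review period, which began when notice is mailed to adjoining owners on September 12, 2001) gives a deadline of November 14, 2001; completed November 13, 2001, before the deadline.
Step 5 — must wait 13 days from November 18, 2001 (end of the 5-day waiting period, which began when the environmental checklist is filed on November 13, 2001), so not before December 1, 2001; done December 4, 2001, after the minimum wait.
Step 6 — counting 110 days from September 12, 2001 (when notice is mailed to adjoining owners) gives a deadline of December 31, 2001; December 30, 2001 is within that limit.
Step 7 — 20 and 49 days from December 30, 2001 (when the traffic study is submitted) are January 19, 2002 and February 17, 2002 respectively; done February 1, 2002, which is between those dates.

Yes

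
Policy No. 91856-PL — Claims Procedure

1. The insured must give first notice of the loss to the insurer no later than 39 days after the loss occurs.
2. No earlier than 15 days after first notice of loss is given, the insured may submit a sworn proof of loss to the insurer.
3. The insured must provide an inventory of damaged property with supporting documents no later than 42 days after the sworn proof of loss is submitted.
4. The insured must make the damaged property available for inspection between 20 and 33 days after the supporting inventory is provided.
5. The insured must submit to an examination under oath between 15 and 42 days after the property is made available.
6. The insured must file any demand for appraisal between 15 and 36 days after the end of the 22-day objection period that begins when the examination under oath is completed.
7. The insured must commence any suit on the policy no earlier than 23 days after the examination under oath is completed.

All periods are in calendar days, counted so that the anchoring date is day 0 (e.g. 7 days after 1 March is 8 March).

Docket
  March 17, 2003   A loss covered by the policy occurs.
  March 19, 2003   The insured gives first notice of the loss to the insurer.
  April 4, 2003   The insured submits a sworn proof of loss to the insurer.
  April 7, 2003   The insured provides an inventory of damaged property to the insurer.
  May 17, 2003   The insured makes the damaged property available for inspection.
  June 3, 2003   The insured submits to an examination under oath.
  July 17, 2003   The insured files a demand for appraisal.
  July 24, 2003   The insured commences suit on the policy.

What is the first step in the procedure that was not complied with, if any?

Step 4

Step 1: 39 days after March 17, 2003 (when the loss occurs) is April 25, 2003; done March 19, 2003 — timely.
Step 2: the earliest permitted date is 15 days after March 19, 2003 (when first notice of loss is given), i.e. April 3, 2003; done April 4, 2003 — permitted.
Step 3: 42 days after April 4, 2003 (when the sworn proof of loss is submitted) is May 16, 2003; done April 7, 2003 — timely.
Step 4: the window is 20–33 days after April 7, 2003 (when the supporting inventory is provided), so April 27, 2003 through May 10, 2003; May 17, 2003 is 7 days past the end of the window.
Later steps need not be reached.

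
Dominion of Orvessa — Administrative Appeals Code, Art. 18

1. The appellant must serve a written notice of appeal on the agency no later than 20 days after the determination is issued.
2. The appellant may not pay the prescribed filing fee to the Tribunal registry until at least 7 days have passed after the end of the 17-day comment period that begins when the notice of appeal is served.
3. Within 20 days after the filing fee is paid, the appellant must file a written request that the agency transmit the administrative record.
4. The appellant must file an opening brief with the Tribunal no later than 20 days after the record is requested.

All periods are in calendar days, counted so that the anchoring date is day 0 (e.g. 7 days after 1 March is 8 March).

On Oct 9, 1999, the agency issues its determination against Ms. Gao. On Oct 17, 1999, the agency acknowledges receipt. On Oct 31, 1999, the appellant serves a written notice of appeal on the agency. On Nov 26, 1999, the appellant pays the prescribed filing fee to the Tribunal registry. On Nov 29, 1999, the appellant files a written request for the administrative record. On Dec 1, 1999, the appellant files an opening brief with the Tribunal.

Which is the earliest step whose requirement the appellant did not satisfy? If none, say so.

Step 1

Step 1: 20 days after Oct 9, 1999 (when the determination is issued) is Oct 29, 1999; Oct 31, 1999 misses that deadline by 2 days.
The procedure was therefore not followed at step 1.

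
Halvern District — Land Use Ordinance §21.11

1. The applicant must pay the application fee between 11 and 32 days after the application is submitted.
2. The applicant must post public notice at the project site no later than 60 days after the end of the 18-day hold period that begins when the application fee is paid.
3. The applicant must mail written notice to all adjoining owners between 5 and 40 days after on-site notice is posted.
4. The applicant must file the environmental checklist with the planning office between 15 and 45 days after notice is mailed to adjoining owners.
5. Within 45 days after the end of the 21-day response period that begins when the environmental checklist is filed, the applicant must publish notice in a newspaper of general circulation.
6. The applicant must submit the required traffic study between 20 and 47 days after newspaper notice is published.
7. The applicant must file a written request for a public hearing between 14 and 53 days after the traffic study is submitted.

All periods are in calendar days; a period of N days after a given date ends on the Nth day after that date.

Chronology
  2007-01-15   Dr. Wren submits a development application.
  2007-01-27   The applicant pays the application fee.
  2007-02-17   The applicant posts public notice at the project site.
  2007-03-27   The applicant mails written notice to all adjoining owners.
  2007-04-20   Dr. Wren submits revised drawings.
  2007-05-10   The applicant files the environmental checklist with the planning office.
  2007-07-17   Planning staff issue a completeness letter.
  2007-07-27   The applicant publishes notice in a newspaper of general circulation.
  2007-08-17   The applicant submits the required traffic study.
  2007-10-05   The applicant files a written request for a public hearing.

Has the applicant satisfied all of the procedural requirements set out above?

Step 1: the window is 11–32 days after 2007-01-15 (when the application is submitted), so 2007-01-26 through 2007-02-16; 2007-01-27 falls inside that range.
Step 2: 60 days after 2007-02-14 (end of the 18-day hold period, which began when the application fee is paid on 2007-01-27) is 2007-04-15; 2007-02-17 is within that limit.
Step 3: the window is 5–40 days after 2007-02-17 (when on-site notice is posted), so 2007-02-22 through 2007-03-29; done 2007-03-27 — within the window.
Step 4: the window is 15–45 days after 2007-03-27 (when notice is mailed to adjoining owners), so 2007-04-11 through 2007-05-11; done 2007-05-10 — within the window.
Step 5: 45 days after 2007-05-31 (end of the 21-day response period, which began when the environmental checklist is filed on 2007-05-10) is 2007-07-15; not done until 2007-07-27, 12 days after the deadline.
No need to go further; step 5 was not satisfied.

No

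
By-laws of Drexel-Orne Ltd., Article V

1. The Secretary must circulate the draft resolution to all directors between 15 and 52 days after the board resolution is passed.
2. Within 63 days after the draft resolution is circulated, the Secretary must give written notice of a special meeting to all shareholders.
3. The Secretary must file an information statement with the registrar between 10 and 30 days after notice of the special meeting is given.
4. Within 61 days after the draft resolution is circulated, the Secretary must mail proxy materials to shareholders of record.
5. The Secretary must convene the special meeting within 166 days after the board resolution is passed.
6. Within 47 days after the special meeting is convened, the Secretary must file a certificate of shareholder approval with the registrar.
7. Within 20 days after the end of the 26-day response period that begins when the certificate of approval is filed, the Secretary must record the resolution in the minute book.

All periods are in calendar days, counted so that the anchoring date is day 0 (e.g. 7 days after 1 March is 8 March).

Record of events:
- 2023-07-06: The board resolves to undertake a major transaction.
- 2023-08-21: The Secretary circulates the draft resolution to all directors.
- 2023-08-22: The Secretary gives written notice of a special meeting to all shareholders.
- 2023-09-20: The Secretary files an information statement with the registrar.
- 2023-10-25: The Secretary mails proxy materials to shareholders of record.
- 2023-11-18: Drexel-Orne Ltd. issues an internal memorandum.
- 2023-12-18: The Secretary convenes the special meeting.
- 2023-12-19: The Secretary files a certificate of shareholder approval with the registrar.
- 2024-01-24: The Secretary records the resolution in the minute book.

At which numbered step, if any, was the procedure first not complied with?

Step 1: the window is 15–52 days after 2023-07-06 (when the board resolution is passed), so 2023-07-21 through 2023-08-27; done 2023-08-21, which is between those dates.
Step 2: 63 days after 2023-08-21 (when the draft resolution is circulated) is 2023-10-23; done 2023-08-22 — timely.
Step 3: the window is 10–30 days after 2023-08-22 (when notice of the special meeting is given), so 2023-09-01 through 2023-09-21; done 2023-09-20, which is between those dates.
Step 4: 61 days after 2023-08-21 (when the draft resolution is circulated) is 2023-10-21; done 2023-10-25 — 4 days late.
Later steps need not be reached.

Step 4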